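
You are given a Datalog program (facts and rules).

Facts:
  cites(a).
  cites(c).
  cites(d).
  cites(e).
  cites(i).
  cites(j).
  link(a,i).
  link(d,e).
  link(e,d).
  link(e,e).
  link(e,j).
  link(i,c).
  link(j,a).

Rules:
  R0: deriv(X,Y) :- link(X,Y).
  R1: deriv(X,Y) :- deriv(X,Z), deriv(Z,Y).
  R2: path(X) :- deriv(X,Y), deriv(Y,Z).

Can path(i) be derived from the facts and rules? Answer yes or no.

round 1: derive deriv(a,i) via R0 from link(a,i)
round 1: derive deriv(d,e) via R0 from link(d,e)
round 1: derive deriv(e,d) via R0 from link(e,d)
round 1: derive deriv(e,e) via R0 from link(e,e)
round 1: derive deriv(e,j) via R0 from link(e,j)
round 1: derive deriv(i,c) via R0 from link(i,c)
round 1: derive deriv(j,a) via R0 from link(j,a)
round 2: derive deriv(a,c) via R1 from deriv(a,i), deriv(i,c)
round 2: derive deriv(d,d) via R1 from deriv(d,e), deriv(e,d)
round 2: derive deriv(d,j) via R1 from deriv(d,e), deriv(e,j)
round 2: derive deriv(e,a) via R1 from deriv(e,j), deriv(j,a)
round 2: derive deriv(j,i) via R1 from deriv(j,a), deriv(a,i)
round 2: derive path(a) via R2 from deriv(a,i), deriv(i,c)
round 2: derive path(d) via R2 from deriv(d,e), deriv(e,d)
round 2: derive path(e) via R2 from deriv(e,d), deriv(d,e)
round 2: derive path(j) via R2 from deriv(j,a), deriv(a,i)
round 3: derive deriv(d,a) via R1 from deriv(d,e), deriv(e,a)
round 3: derive deriv(d,i) via R1 from deriv(d,j), deriv(j,i)
round 3: derive deriv(e,c) via R1 from deriv(e,a), deriv(a,c)
round 3: derive deriv(e,i) via R1 from deriv(e,a), deriv(a,i)
round 3: derive deriv(j,c) via R1 from deriv(j,a), deriv(a,c)
round 4: derive deriv(d,c) via R1 from deriv(d,a), deriv(a,c)

no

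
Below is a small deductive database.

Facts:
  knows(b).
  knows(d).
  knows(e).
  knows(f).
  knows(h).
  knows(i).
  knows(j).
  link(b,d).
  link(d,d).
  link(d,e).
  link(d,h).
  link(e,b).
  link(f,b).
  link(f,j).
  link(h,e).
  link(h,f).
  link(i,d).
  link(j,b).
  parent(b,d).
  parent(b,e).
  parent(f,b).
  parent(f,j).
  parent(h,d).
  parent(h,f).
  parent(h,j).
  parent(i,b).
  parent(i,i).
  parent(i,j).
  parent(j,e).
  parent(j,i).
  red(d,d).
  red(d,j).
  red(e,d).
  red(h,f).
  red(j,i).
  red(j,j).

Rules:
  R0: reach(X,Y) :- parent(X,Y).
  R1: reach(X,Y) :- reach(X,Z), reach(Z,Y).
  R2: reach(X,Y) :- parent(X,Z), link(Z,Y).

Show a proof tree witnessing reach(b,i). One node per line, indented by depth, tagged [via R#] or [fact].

reach(b,i)  [via R1]
  reach(b,f)  [via R1]
    reach(b,h)  [via R2]
      parent(b,d)  [fact]
      link(d,h)  [fact]
    reach(h,f)  [via R0]
      parent(h,f)  [fact]
  reach(f,i)  [via R1]
    reach(f,j)  [via R0]
      parent(f,j)  [fact]
    reach(j,i)  [via R0]
      parent(j,i)  [fact]

round 1: derive reach(b,d) via R0 from parent(b,d)
round 1: derive reach(b,e) via R0 from parent(b,e)
round 1: derive reach(f,b) via R0 from parent(f,b)
round 1: derive reach(f,j) via R0 from parent(f,j)
round 1: derive reach(h,d) via R0 from parent(h,d)
round 1: derive reach(h,f) via R0 from parent(h,f)
round 1: derive reach(h,j) via R0 from parent(h,j)
round 1: derive reach(i,b) via R0 from parent(i,b)
round 1: derive reach(i,i) via R0 from parent(i,i)
round 1: derive reach(i,j) via R0 from parent(i,j)
round 1: derive reach(j,e) via R0 from parent(j,e)
round 1: derive reach(j,i) via R0 from parent(j,i)
round 1: derive reach(b,b) via R2 from parent(b,e), link(e,b)
round 1: derive reach(b,h) via R2 from parent(b,d), link(d,h)
round 1: derive reach(f,d) via R2 from parent(f,b), link(b,d)
round 1: derive reach(h,b) via R2 from parent(h,f), link(f,b)
round 1: derive reach(h,e) via R2 from parent(h,d), link(d,e)
round 1: derive reach(h,h) via R2 from parent(h,d), link(d,h)
round 1: derive reach(i,d) via R2 from parent(i,b), link(b,d)
round 1: derive reach(j,b) via R2 from parent(j,e), link(e,b)
round 1: derive reach(j,d) via R2 from parent(j,i), link(i,d)
round 2: derive reach(b,f) via R1 from reach(b,h), reach(h,f)
round 2: derive reach(b,j) via R1 from reach(b,h), reach(h,j)
round 2: derive reach(f,e) via R1 from reach(f,b), reach(b,e)
round 2: derive reach(f,h) via R1 from reach(f,b), reach(b,h)
round 2: derive reach(f,i) via R1 from reach(f,j), reach(j,i)
round 2: derive reach(h,i) via R1 from reach(h,j), reach(j,i)
round 2: derive reach(i,e) via R1 from reach(i,b), reach(b,e)
round 2: derive reach(i,h) via R1 from reach(i,b), reach(b,h)
round 2: derive reach(j,h) via R1 from reach(j,b), reach(b,h)
round 2: derive reach(j,j) via R1 from reach(j,i), reach(i,j)
round 3: derive reach(b,i) via R1 from reach(b,f), reach(f,i)
round 3: derive reach(f,f) via R1 from reach(f,b), reach(b,f)
round 3: derive reach(i,f) via R1 from reach(i,b), reach(b,f)
round 3: derive reach(j,f) via R1 from reach(j,b), reach(b,f)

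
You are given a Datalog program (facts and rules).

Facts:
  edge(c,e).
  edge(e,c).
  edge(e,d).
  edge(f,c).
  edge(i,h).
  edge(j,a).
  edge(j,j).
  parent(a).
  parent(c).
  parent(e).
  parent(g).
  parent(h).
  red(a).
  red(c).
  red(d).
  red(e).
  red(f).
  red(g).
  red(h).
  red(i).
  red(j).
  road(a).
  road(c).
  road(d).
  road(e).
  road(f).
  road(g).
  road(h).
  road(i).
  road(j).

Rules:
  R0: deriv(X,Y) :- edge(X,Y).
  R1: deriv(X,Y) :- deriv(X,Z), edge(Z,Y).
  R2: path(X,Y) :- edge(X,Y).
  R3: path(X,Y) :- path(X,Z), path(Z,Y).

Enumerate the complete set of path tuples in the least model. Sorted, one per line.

round 1: derive path(c,e) via R2 from edge(c,e)
round 1: derive path(e,c) via R2 from edge(e,c)
round 1: derive path(e,d) via R2 from edge(e,d)
round 1: derive path(f,c) via R2 from edge(f,c)
round 1: derive path(i,h) via R2 from edge(i,h)
round 1: derive path(j,a) via R2 from edge(j,a)
round 1: derive path(j,j) via R2 from edge(j,j)
round 2: derive path(c,c) via R3 from path(c,e), path(e,c)
round 2: derive path(c,d) via R3 from path(c,e), path(e,d)
round 2: derive path(e,e) via R3 from path(e,c), path(c,e)
round 2: derive path(f,e) via R3 from path(f,c), path(c,e)
round 3: derive path(f,d) via R3 from path(f,c), path(c,d)

path(c,c)
path(c,d)
path(c,e)
path(e,c)
path(e,d)
path(e,e)
path(f,c)
path(f,d)
path(f,e)
path(i,h)
path(j,a)
path(j,j)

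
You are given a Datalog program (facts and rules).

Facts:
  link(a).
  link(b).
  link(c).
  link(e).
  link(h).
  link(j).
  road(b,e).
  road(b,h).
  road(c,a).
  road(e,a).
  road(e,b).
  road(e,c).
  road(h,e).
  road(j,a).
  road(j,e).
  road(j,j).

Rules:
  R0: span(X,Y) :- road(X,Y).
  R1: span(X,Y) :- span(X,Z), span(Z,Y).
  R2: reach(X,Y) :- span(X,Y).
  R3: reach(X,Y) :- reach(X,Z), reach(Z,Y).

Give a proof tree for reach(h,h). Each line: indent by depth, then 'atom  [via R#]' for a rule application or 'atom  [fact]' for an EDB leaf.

reach(h,h)  [via R2]
  span(h,h)  [via R1]
    span(h,b)  [via R1]
      span(h,e)  [via R0]
        road(h,e)  [fact]
      span(e,b)  [via R0]
        road(e,b)  [fact]
    span(b,h)  [via R0]
      road(b,h)  [fact]

round 1: derive span(b,e) via R0 from road(b,e)
round 1: derive span(b,h) via R0 from road(b,h)
round 1: derive span(c,a) via R0 from road(c,a)
round 1: derive span(e,a) via R0 from road(e,a)
round 1: derive span(e,b) via R0 from road(e,b)
round 1: derive span(e,c) via R0 from road(e,c)
round 1: derive span(h,e) via R0 from road(h,e)
round 1: derive span(j,a) via R0 from road(j,a)
round 1: derive span(j,e) via R0 from road(j,e)
round 1: derive span(j,j) via R0 from road(j,j)
round 2: derive span(b,a) via R1 from span(b,e), span(e,a)
round 2: derive span(b,b) via R1 from span(b,e), span(e,b)
round 2: derive span(b,c) via R1 from span(b,e), span(e,c)
round 2: derive span(e,e) via R1 from span(e,b), span(b,e)
round 2: derive span(e,h) via R1 from span(e,b), span(b,h)
round 2: derive span(h,a) via R1 from span(h,e), span(e,a)
round 2: derive span(h,b) via R1 from span(h,e), span(e,b)
round 2: derive span(h,c) via R1 from span(h,e), span(e,c)
round 2: derive span(j,b) via R1 from span(j,e), span(e,b)
round 2: derive span(j,c) via R1 from span(j,e), span(e,c)
round 2: derive reach(b,e) via R2 from span(b,e)
round 2: derive reach(b,h) via R2 from span(b,h)
round 2: derive reach(c,a) via R2 from span(c,a)
round 2: derive reach(e,a) via R2 from span(e,a)
round 2: derive reach(e,b) via R2 from span(e,b)
round 2: derive reach(e,c) via R2 from span(e,c)
round 2: derive reach(h,e) via R2 from span(h,e)
round 2: derive reach(j,a) via R2 from span(j,a)
round 2: derive reach(j,e) via R2 from span(j,e)
round 2: derive reach(j,j) via R2 from span(j,j)
round 3: derive span(h,h) via R1 from span(h,b), span(b,h)
round 3: derive span(j,h) via R1 from span(j,b), span(b,h)
round 3: derive reach(b,a) via R2 from span(b,a)
round 3: derive reach(b,b) via R2 from span(b,b)
round 3: derive reach(b,c) via R2 from span(b,c)
round 3: derive reach(e,e) via R2 from span(e,e)
round 3: derive reach(e,h) via R2 from span(e,h)
round 3: derive reach(h,a) via R2 from span(h,a)
round 3: derive reach(h,b) via R2 from span(h,b)
round 3: derive reach(h,c) via R2 from span(h,c)
round 3: derive reach(j,b) via R2 from span(j,b)
round 3: derive reach(j,c) via R2 from span(j,c)
round 4: derive reach(h,h) via R2 from span(h,h)
round 4: derive reach(j,h) via R2 from span(j,h)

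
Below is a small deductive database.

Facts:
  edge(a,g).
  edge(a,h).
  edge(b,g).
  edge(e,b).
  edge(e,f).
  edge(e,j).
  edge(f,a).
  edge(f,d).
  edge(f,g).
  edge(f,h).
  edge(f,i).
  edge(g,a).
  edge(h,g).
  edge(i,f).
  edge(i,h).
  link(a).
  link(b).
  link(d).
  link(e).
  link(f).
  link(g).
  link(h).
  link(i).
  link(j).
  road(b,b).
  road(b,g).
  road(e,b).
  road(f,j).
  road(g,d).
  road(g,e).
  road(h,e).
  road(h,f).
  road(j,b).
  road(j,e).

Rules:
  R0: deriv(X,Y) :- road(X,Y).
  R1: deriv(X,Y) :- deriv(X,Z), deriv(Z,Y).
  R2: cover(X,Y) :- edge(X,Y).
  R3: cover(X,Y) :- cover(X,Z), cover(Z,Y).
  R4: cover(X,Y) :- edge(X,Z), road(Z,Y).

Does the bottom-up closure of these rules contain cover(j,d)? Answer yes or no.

no

round 1: derive cover(a,g) via R2 from edge(a,g)
round 1: derive cover(a,h) via R2 from edge(a,h)
round 1: derive cover(b,g) via R2 from edge(b,g)
round 1: derive cover(e,b) via R2 from edge(e,b)
round 1: derive cover(e,f) via R2 from edge(e,f)
round 1: derive cover(e,j) via R2 from edge(e,j)
round 1: derive cover(f,a) via R2 from edge(f,a)
round 1: derive cover(f,d) via R2 from edge(f,d)
round 1: derive cover(f,g) via R2 from edge(f,g)
round 1: derive cover(f,h) via R2 from edge(f,h)
round 1: derive cover(f,i) via R2 from edge(f,i)
round 1: derive cover(g,a) via R2 from edge(g,a)
round 1: derive cover(h,g) via R2 from edge(h,g)
round 1: derive cover(i,f) via R2 from edge(i,f)
round 1: derive cover(i,h) via R2 from edge(i,h)
round 1: derive cover(a,d) via R4 from edge(a,g), road(g,d)
round 1: derive cover(a,e) via R4 from edge(a,g), road(g,e)
round 1: derive cover(a,f) via R4 from edge(a,h), road(h,f)
round 1: derive cover(b,d) via R4 from edge(b,g), road(g,d)
round 1: derive cover(b,e) via R4 from edge(b,g), road(g,e)
round 1: derive cover(e,e) via R4 from edge(e,j), road(j,e)
round 1: derive cover(e,g) via R4 from edge(e,b), road(b,g)
round 1: derive cover(f,e) via R4 from edge(f,g), road(g,e)
round 1: derive cover(f,f) via R4 from edge(f,h), road(h,f)
round 1: derive cover(h,d) via R4 from edge(h,g), road(g,d)
round 1: derive cover(h,e) via R4 from edge(h,g), road(g,e)
round 1: derive cover(i,e) via R4 from edge(i,h), road(h,e)
round 1: derive cover(i,j) via R4 from edge(i,f), road(f,j)
round 2: derive cover(a,a) via R3 from cover(a,f), cover(f,a)
round 2: derive cover(a,b) via R3 from cover(a,e), cover(e,b)
round 2: derive cover(a,i) via R3 from cover(a,f), cover(f,i)
round 2: derive cover(a,j) via R3 from cover(a,e), cover(e,j)
round 2: derive cover(b,a) via R3 from cover(b,g), cover(g,a)
round 2: derive cover(b,b) via R3 from cover(b,e), cover(e,b)
round 2: derive cover(b,f) via R3 from cover(b,e), cover(e,f)
round 2: derive cover(b,j) via R3 from cover(b,e), cover(e,j)
round 2: derive cover(e,a) via R3 from cover(e,f), cover(f,a)
round 2: derive cover(e,d) via R3 from cover(e,b), cover(b,d)
round 2: derive cover(e,h) via R3 from cover(e,f), cover(f,h)
round 2: derive cover(e,i) via R3 from cover(e,f), cover(f,i)
round 2: derive cover(f,b) via R3 from cover(f,e), cover(e,b)
round 2: derive cover(f,j) via R3 from cover(f,e), cover(e,j)
round 2: derive cover(g,d) via R3 from cover(g,a), cover(a,d)
round 2: derive cover(g,e) via R3 from cover(g,a), cover(a,e)
round 2: derive cover(g,f) via R3 from cover(g,a), cover(a,f)
round 2: derive cover(g,g) via R3 from cover(g,a), cover(a,g)
round 2: derive cover(g,h) via R3 from cover(g,a), cover(a,h)
round 2: derive cover(h,a) via R3 from cover(h,g), cover(g,a)
round 2: derive cover(h,b) via R3 from cover(h,e), cover(e,b)
round 2: derive cover(h,f) via R3 from cover(h,e), cover(e,f)
round 2: derive cover(h,j) via R3 from cover(h,e), cover(e,j)
round 2: derive cover(i,a) via R3 from cover(i,f), cover(f,a)
round 2: derive cover(i,b) via R3 from cover(i,e), cover(e,b)
round 2: derive cover(i,d) via R3 from cover(i,f), cover(f,d)
round 2: derive cover(i,g) via R3 from cover(i,e), cover(e,g)
round 2: derive cover(i,i) via R3 from cover(i,f), cover(f,i)
round 3: derive cover(b,h) via R3 from cover(b,a), cover(a,h)
round 3: derive cover(b,i) via R3 from cover(b,a), cover(a,i)
round 3: derive cover(g,b) via R3 from cover(g,a), cover(a,b)
round 3: derive cover(g,i) via R3 from cover(g,a), cover(a,i)
round 3: derive cover(g,j) via R3 from cover(g,a), cover(a,j)
round 3: derive cover(h,h) via R3 from cover(h,a), cover(a,h)
round 3: derive cover(h,i) via R3 from cover(h,a), cover(a,i)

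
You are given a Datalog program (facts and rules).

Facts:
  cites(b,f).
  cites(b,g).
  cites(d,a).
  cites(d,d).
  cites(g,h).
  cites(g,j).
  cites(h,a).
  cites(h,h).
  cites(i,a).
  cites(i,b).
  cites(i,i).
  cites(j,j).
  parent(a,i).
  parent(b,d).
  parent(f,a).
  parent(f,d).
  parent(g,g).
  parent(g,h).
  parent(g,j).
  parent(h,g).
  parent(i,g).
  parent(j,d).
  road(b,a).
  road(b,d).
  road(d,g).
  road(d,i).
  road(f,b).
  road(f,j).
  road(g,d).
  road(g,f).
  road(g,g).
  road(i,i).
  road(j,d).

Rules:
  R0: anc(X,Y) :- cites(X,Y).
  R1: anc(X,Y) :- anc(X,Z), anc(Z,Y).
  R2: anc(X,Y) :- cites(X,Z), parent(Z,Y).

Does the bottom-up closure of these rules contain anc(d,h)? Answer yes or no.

yes

round 1: derive anc(b,f) via R0 from cites(b,f)
round 1: derive anc(b,g) via R0 from cites(b,g)
round 1: derive anc(d,a) via R0 from cites(d,a)
round 1: derive anc(d,d) via R0 from cites(d,d)
round 1: derive anc(g,h) via R0 from cites(g,h)
round 1: derive anc(g,j) via R0 from cites(g,j)
round 1: derive anc(h,a) via R0 from cites(h,a)
round 1: derive anc(h,h) via R0 from cites(h,h)
round 1: derive anc(i,a) via R0 from cites(i,a)
round 1: derive anc(i,b) via R0 from cites(i,b)
round 1: derive anc(i,i) via R0 from cites(i,i)
round 1: derive anc(j,j) via R0 from cites(j,j)
round 1: derive anc(b,a) via R2 from cites(b,f), parent(f,a)
round 1: derive anc(b,d) via R2 from cites(b,f), parent(f,d)
round 1: derive anc(b,h) via R2 from cites(b,g), parent(g,h)
round 1: derive anc(b,j) via R2 from cites(b,g), parent(g,j)
round 1: derive anc(d,i) via R2 from cites(d,a), parent(a,i)
round 1: derive anc(g,d) via R2 from cites(g,j), parent(j,d)
round 1: derive anc(g,g) via R2 from cites(g,h), parent(h,g)
round 1: derive anc(h,g) via R2 from cites(h,h), parent(h,g)
round 1: derive anc(h,i) via R2 from cites(h,a), parent(a,i)
round 1: derive anc(i,d) via R2 from cites(i,b), parent(b,d)
round 1: derive anc(i,g) via R2 from cites(i,i), parent(i,g)
round 1: derive anc(j,d) via R2 from cites(j,j), parent(j,d)
round 2: derive anc(b,i) via R1 from anc(b,d), anc(d,i)
round 2: derive anc(d,b) via R1 from anc(d,i), anc(i,b)
round 2: derive anc(d,g) via R1 from anc(d,i), anc(i,g)
round 2: derive anc(g,a) via R1 from anc(g,d), anc(d,a)
round 2: derive anc(g,i) via R1 from anc(g,d), anc(d,i)
round 2: derive anc(h,b) via R1 from anc(h,i), anc(i,b)
round 2: derive anc(h,d) via R1 from anc(h,g), anc(g,d)
round 2: derive anc(h,j) via R1 from anc(h,g), anc(g,j)
round 2: derive anc(i,f) via R1 from anc(i,b), anc(b,f)
round 2: derive anc(i,h) via R1 from anc(i,b), anc(b,h)
round 2: derive anc(i,j) via R1 from anc(i,b), anc(b,j)
round 2: derive anc(j,a) via R1 from anc(j,d), anc(d,a)
round 2: derive anc(j,i) via R1 from anc(j,d), anc(d,i)
round 3: derive anc(b,b) via R1 from anc(b,d), anc(d,b)
round 3: derive anc(d,f) via R1 from anc(d,b), anc(b,f)
round 3: derive anc(d,h) via R1 from anc(d,b), anc(b,h)
round 3: derive anc(d,j) via R1 from anc(d,b), anc(b,j)
round 3: derive anc(g,b) via R1 from anc(g,d), anc(d,b)
round 3: derive anc(g,f) via R1 from anc(g,i), anc(i,f)
round 3: derive anc(h,f) via R1 from anc(h,b), anc(b,f)
round 3: derive anc(j,b) via R1 from anc(j,d), anc(d,b)
round 3: derive anc(j,f) via R1 from anc(j,i), anc(i,f)
round 3: derive anc(j,g) via R1 from anc(j,d), anc(d,g)
round 3: derive anc(j,h) via R1 from anc(j,i), anc(i,h)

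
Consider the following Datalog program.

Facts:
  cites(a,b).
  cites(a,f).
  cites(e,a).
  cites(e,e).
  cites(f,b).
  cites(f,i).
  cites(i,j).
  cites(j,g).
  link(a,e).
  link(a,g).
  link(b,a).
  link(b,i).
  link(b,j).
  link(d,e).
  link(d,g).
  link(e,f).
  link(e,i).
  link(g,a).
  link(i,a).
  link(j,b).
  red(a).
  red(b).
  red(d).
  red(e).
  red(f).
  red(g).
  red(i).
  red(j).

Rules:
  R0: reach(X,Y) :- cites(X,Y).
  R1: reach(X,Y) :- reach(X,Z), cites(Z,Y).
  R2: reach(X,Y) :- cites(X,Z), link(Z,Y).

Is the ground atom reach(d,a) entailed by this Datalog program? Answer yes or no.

no

round 1: derive reach(a,b) via R0 from cites(a,b)
round 1: derive reach(a,f) via R0 from cites(a,f)
round 1: derive reach(e,a) via R0 from cites(e,a)
round 1: derive reach(e,e) via R0 from cites(e,e)
round 1: derive reach(f,b) via R0 from cites(f,b)
round 1: derive reach(f,i) via R0 from cites(f,i)
round 1: derive reach(i,j) via R0 from cites(i,j)
round 1: derive reach(j,g) via R0 from cites(j,g)
round 1: derive reach(a,a) via R2 from cites(a,b), link(b,a)
round 1: derive reach(a,i) via R2 from cites(a,b), link(b,i)
round 1: derive reach(a,j) via R2 from cites(a,b), link(b,j)
round 1: derive reach(e,f) via R2 from cites(e,e), link(e,f)
round 1: derive reach(e,g) via R2 from cites(e,a), link(a,g)
round 1: derive reach(e,i) via R2 from cites(e,e), link(e,i)
round 1: derive reach(f,a) via R2 from cites(f,b), link(b,a)
round 1: derive reach(f,j) via R2 from cites(f,b), link(b,j)
round 1: derive reach(i,b) via R2 from cites(i,j), link(j,b)
round 1: derive reach(j,a) via R2 from cites(j,g), link(g,a)
round 2: derive reach(a,g) via R1 from reach(a,j), cites(j,g)
round 2: derive reach(e,b) via R1 from reach(e,a), cites(a,b)
round 2: derive reach(e,j) via R1 from reach(e,i), cites(i,j)
round 2: derive reach(f,f) via R1 from reach(f,a), cites(a,f)
round 2: derive reach(f,g) via R1 from reach(f,j), cites(j,g)
round 2: derive reach(i,g) via R1 from reach(i,j), cites(j,g)
round 2: derive reach(j,b) via R1 from reach(j,a), cites(a,b)
round 2: derive reach(j,f) via R1 from reach(j,a), cites(a,f)
round 3: derive reach(j,i) via R1 from reach(j,f), cites(f,i)
round 4: derive reach(j,j) via R1 from reach(j,i), cites(i,j)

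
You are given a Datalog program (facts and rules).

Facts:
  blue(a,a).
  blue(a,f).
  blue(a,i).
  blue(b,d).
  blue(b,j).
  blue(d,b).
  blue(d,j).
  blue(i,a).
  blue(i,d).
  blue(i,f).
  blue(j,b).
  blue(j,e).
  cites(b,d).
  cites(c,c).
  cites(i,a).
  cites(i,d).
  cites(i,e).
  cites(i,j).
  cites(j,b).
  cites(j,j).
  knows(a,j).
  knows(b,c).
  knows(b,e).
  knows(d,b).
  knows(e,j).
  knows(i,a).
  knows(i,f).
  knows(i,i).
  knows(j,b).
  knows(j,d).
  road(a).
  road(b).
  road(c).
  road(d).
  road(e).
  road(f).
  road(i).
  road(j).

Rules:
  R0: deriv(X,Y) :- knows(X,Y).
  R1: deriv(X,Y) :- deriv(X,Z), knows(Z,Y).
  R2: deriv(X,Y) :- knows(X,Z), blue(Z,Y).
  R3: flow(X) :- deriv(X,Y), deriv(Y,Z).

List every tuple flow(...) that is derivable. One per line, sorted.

round 1: derive deriv(a,j) via R0 from knows(a,j)
round 1: derive deriv(b,c) via R0 from knows(b,c)
round 1: derive deriv(b,e) via R0 from knows(b,e)
round 1: derive deriv(d,b) via R0 from knows(d,b)
round 1: derive deriv(e,j) via R0 from knows(e,j)
round 1: derive deriv(i,a) via R0 from knows(i,a)
round 1: derive deriv(i,f) via R0 from knows(i,f)
round 1: derive deriv(i,i) via R0 from knows(i,i)
round 1: derive deriv(j,b) via R0 from knows(j,b)
round 1: derive deriv(j,d) via R0 from knows(j,d)
round 1: derive deriv(a,b) via R2 from knows(a,j), blue(j,b)
round 1: derive deriv(a,e) via R2 from knows(a,j), blue(j,e)
round 1: derive deriv(d,d) via R2 from knows(d,b), blue(b,d)
round 1: derive deriv(d,j) via R2 from knows(d,b), blue(b,j)
round 1: derive deriv(e,b) via R2 from knows(e,j), blue(j,b)
round 1: derive deriv(e,e) via R2 from knows(e,j), blue(j,e)
round 1: derive deriv(i,d) via R2 from knows(i,i), blue(i,d)
round 1: derive deriv(j,j) via R2 from knows(j,b), blue(b,j)
round 2: derive deriv(a,c) via R1 from deriv(a,b), knows(b,c)
round 2: derive deriv(a,d) via R1 from deriv(a,j), knows(j,d)
round 2: derive deriv(b,j) via R1 from deriv(b,e), knows(e,j)
round 2: derive deriv(d,c) via R1 from deriv(d,b), knows(b,c)
round 2: derive deriv(d,e) via R1 from deriv(d,b), knows(b,e)
round 2: derive deriv(e,c) via R1 from deriv(e,b), knows(b,c)
round 2: derive deriv(e,d) via R1 from deriv(e,j), knows(j,d)
round 2: derive deriv(i,b) via R1 from deriv(i,d), knows(d,b)
round 2: derive deriv(i,j) via R1 from deriv(i,a), knows(a,j)
round 2: derive deriv(j,c) via R1 from deriv(j,b), knows(b,c)
round 2: derive deriv(j,e) via R1 from deriv(j,b), knows(b,e)
round 2: derive flow(a) via R3 from deriv(a,b), deriv(b,c)
round 2: derive flow(b) via R3 from deriv(b,e), deriv(e,b)
round 2: derive flow(d) via R3 from deriv(d,b), deriv(b,c)
round 2: derive flow(e) via R3 from deriv(e,b), deriv(b,c)
round 2: derive flow(i) via R3 from deriv(i,a), deriv(a,b)
round 2: derive flow(j) via R3 from deriv(j,b), deriv(b,c)
round 3: derive deriv(b,b) via R1 from deriv(b,j), knows(j,b)
round 3: derive deriv(b,d) via R1 from deriv(b,j), knows(j,d)
round 3: derive deriv(i,c) via R1 from deriv(i,b), knows(b,c)
round 3: derive deriv(i,e) via R1 from deriv(i,b), knows(b,e)

flow(a)
flow(b)
flow(d)
flow(e)
flow(i)
flow(j)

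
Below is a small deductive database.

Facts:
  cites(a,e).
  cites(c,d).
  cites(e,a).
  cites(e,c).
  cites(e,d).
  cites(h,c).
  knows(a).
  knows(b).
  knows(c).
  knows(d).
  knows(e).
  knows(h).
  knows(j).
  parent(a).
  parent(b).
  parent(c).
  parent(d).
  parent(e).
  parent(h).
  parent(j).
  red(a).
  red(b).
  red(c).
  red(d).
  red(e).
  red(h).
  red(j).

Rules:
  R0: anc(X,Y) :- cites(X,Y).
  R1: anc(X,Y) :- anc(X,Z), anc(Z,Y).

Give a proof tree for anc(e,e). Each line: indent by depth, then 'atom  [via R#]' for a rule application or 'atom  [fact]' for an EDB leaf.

anc(e,e)  [via R1]
  anc(e,a)  [via R0]
    cites(e,a)  [fact]
  anc(a,e)  [via R0]
    cites(a,e)  [fact]

round 1: derive anc(a,e) via R0 from cites(a,e)
round 1: derive anc(c,d) via R0 from cites(c,d)
round 1: derive anc(e,a) via R0 from cites(e,a)
round 1: derive anc(e,c) via R0 from cites(e,c)
round 1: derive anc(e,d) via R0 from cites(e,d)
round 1: derive anc(h,c) via R0 from cites(h,c)
round 2: derive anc(a,a) via R1 from anc(a,e), anc(e,a)
round 2: derive anc(a,c) via R1 from anc(a,e), anc(e,c)
round 2: derive anc(a,d) via R1 from anc(a,e), anc(e,d)
round 2: derive anc(e,e) via R1 from anc(e,a), anc(a,e)
round 2: derive anc(h,d) via R1 from anc(h,c), anc(c,d)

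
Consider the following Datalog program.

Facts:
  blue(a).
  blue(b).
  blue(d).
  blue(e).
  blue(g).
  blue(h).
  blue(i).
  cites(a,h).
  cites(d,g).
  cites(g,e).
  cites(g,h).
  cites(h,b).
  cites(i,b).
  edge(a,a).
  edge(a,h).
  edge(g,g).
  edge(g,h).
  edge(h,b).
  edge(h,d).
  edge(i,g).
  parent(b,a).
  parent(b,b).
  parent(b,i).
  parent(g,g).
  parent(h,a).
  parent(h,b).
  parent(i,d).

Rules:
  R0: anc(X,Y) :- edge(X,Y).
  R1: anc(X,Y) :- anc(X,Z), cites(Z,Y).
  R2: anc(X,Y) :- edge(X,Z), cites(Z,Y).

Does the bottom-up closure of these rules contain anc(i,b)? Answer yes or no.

yes

round 1: derive anc(a,a) via R0 from edge(a,a)
round 1: derive anc(a,h) via R0 from edge(a,h)
round 1: derive anc(g,g) via R0 from edge(g,g)
round 1: derive anc(g,h) via R0 from edge(g,h)
round 1: derive anc(h,b) via R0 from edge(h,b)
round 1: derive anc(h,d) via R0 from edge(h,d)
round 1: derive anc(i,g) via R0 from edge(i,g)
round 1: derive anc(a,b) via R2 from edge(a,h), cites(h,b)
round 1: derive anc(g,b) via R2 from edge(g,h), cites(h,b)
round 1: derive anc(g,e) via R2 from edge(g,g), cites(g,e)
round 1: derive anc(h,g) via R2 from edge(h,d), cites(d,g)
round 1: derive anc(i,e) via R2 from edge(i,g), cites(g,e)
round 1: derive anc(i,h) via R2 from edge(i,g), cites(g,h)
round 2: derive anc(h,e) via R1 from anc(h,g), cites(g,e)
round 2: derive anc(h,h) via R1 from anc(h,g), cites(g,h)
round 2: derive anc(i,b) via R1 from anc(i,h), cites(h,b)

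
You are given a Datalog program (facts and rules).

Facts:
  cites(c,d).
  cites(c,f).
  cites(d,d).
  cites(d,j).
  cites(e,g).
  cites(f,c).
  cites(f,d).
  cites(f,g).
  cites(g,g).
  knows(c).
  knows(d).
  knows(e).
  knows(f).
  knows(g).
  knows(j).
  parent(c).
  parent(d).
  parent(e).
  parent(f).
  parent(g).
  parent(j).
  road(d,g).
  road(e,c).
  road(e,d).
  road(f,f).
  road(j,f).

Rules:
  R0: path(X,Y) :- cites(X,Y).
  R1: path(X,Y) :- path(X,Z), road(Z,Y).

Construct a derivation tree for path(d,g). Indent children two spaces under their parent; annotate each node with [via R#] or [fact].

path(d,g)  [via R1]
  path(d,d)  [via R0]
    cites(d,d)  [fact]
  road(d,g)  [fact]

round 1: derive path(c,d) via R0 from cites(c,d)
round 1: derive path(c,f) via R0 from cites(c,f)
round 1: derive path(d,d) via R0 from cites(d,d)
round 1: derive path(d,j) via R0 from cites(d,j)
round 1: derive path(e,g) via R0 from cites(e,g)
round 1: derive path(f,c) via R0 from cites(f,c)
round 1: derive path(f,d) via R0 from cites(f,d)
round 1: derive path(f,g) via R0 from cites(f,g)
round 1: derive path(g,g) via R0 from cites(g,g)
round 2: derive path(c,g) via R1 from path(c,d), road(d,g)
round 2: derive path(d,f) via R1 from path(d,j), road(j,f)
round 2: derive path(d,g) via R1 from path(d,d), road(d,g)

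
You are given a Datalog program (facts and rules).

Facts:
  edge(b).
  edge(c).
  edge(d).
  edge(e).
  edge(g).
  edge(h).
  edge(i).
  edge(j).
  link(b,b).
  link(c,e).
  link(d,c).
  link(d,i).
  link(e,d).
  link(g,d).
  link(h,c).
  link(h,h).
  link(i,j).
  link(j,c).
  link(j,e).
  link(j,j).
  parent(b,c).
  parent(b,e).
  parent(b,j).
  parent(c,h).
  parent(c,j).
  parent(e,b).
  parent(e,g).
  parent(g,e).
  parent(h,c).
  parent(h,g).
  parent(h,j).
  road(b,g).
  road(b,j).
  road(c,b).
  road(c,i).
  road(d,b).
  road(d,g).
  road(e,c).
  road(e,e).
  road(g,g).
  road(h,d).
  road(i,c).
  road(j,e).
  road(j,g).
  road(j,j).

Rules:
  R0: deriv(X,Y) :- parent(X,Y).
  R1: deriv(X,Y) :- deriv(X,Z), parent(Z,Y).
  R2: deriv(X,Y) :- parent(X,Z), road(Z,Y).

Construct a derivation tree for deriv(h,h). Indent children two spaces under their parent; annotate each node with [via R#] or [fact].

round 1: derive deriv(b,c) via R0 from parent(b,c)
round 1: derive deriv(b,e) via R0 from parent(b,e)
round 1: derive deriv(b,j) via R0 from parent(b,j)
round 1: derive deriv(c,h) via R0 from parent(c,h)
round 1: derive deriv(c,j) via R0 from parent(c,j)
round 1: derive deriv(e,b) via R0 from parent(e,b)
round 1: derive deriv(e,g) via R0 from parent(e,g)
round 1: derive deriv(g,e) via R0 from parent(g,e)
round 1: derive deriv(h,c) via R0 from parent(h,c)
round 1: derive deriv(h,g) via R0 from parent(h,g)
round 1: derive deriv(h,j) via R0 from parent(h,j)
round 1: derive deriv(b,b) via R2 from parent(b,c), road(c,b)
round 1: derive deriv(b,g) via R2 from parent(b,j), road(j,g)
round 1: derive deriv(b,i) via R2 from parent(b,c), road(c,i)
round 1: derive deriv(c,d) via R2 from parent(c,h), road(h,d)
round 1: derive deriv(c,e) via R2 from parent(c,j), road(j,e)
round 1: derive deriv(c,g) via R2 from parent(c,j), road(j,g)
round 1: derive deriv(e,j) via R2 from parent(e,b), road(b,j)
round 1: derive deriv(g,c) via R2 from parent(g,e), road(e,c)
round 1: derive deriv(h,b) via R2 from parent(h,c), road(c,b)
round 1: derive deriv(h,e) via R2 from parent(h,j), road(j,e)
round 1: derive deriv(h,i) via R2 from parent(h,c), road(c,i)
round 2: derive deriv(b,h) via R1 from deriv(b,c), parent(c,h)
round 2: derive deriv(c,b) via R1 from deriv(c,e), parent(e,b)
round 2: derive deriv(c,c) via R1 from deriv(c,h), parent(h,c)
round 2: derive deriv(e,c) via R1 from deriv(e,b), parent(b,c)
round 2: derive deriv(e,e) via R1 from deriv(e,b), parent(b,e)
round 2: derive deriv(g,b) via R1 from deriv(g,e), parent(e,b)
round 2: derive deriv(g,g) via R1 from deriv(g,e), parent(e,g)
round 2: derive deriv(g,h) via R1 from deriv(g,c), parent(c,h)
round 2: derive deriv(g,j) via R1 from deriv(g,c), parent(c,j)
round 2: derive deriv(h,h) via R1 from deriv(h,c), parent(c,h)
round 3: derive deriv(e,h) via R1 from deriv(e,c), parent(c,h)

deriv(h,h)  [via R1]
  deriv(h,c)  [via R0]
    parent(h,c)  [fact]
  parent(c,h)  [fact]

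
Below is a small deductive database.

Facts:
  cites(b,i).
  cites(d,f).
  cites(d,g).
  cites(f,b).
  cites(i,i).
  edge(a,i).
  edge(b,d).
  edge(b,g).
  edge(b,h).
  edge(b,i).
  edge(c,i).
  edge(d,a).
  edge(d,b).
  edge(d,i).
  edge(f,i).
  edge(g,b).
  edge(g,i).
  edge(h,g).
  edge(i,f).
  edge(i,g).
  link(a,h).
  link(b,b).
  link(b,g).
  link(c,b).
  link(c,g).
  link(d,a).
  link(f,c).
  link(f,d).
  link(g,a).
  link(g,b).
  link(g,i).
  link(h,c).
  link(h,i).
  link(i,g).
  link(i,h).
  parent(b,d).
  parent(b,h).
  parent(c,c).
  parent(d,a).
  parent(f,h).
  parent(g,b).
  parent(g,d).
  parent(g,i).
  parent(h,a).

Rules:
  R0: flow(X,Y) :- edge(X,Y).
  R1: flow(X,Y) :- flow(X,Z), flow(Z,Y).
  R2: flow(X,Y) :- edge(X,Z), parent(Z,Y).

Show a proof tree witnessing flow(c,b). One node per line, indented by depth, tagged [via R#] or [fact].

flow(c,b)  [via R1]
  flow(c,i)  [via R0]
    edge(c,i)  [fact]
  flow(i,b)  [via R2]
    edge(i,g)  [fact]
    parent(g,b)  [fact]

round 1: derive flow(a,i) via R0 from edge(a,i)
round 1: derive flow(b,d) via R0 from edge(b,d)
round 1: derive flow(b,g) via R0 from edge(b,g)
round 1: derive flow(b,h) via R0 from edge(b,h)
round 1: derive flow(b,i) via R0 from edge(b,i)
round 1: derive flow(c,i) via R0 from edge(c,i)
round 1: derive flow(d,a) via R0 from edge(d,a)
round 1: derive flow(d,b) via R0 from edge(d,b)
round 1: derive flow(d,i) via R0 from edge(d,i)
round 1: derive flow(f,i) via R0 from edge(f,i)
round 1: derive flow(g,b) via R0 from edge(g,b)
round 1: derive flow(g,i) via R0 from edge(g,i)
round 1: derive flow(h,g) via R0 from edge(h,g)
round 1: derive flow(i,f) via R0 from edge(i,f)
round 1: derive flow(i,g) via R0 from edge(i,g)
round 1: derive flow(b,a) via R2 from edge(b,d), parent(d,a)
round 1: derive flow(b,b) via R2 from edge(b,g), parent(g,b)
round 1: derive flow(d,d) via R2 from edge(d,b), parent(b,d)
round 1: derive flow(d,h) via R2 from edge(d,b), parent(b,h)
round 1: derive flow(g,d) via R2 from edge(g,b), parent(b,d)
round 1: derive flow(g,h) via R2 from edge(g,b), parent(b,h)
round 1: derive flow(h,b) via R2 from edge(h,g), parent(g,b)
round 1: derive flow(h,d) via R2 from edge(h,g), parent(g,d)
round 1: derive flow(h,i) via R2 from edge(h,g), parent(g,i)
round 1: derive flow(i,b) via R2 from edge(i,g), parent(g,b)
round 1: derive flow(i,d) via R2 from edge(i,g), parent(g,d)
round 1: derive flow(i,h) via R2 from edge(i,f), parent(f,h)
round 1: derive flow(i,i) via R2 from edge(i,g), parent(g,i)
round 2: derive flow(a,b) via R1 from flow(a,i), flow(i,b)
round 2: derive flow(a,d) via R1 from flow(a,i), flow(i,d)
round 2: derive flow(a,f) via R1 from flow(a,i), flow(i,f)
round 2: derive flow(a,g) via R1 from flow(a,i), flow(i,g)
round 2: derive flow(a,h) via R1 from flow(a,i), flow(i,h)
round 2: derive flow(b,f) via R1 from flow(b,i), flow(i,f)
round 2: derive flow(c,b) via R1 from flow(c,i), flow(i,b)
round 2: derive flow(c,d) via R1 from flow(c,i), flow(i,d)
round 2: derive flow(c,f) via R1 from flow(c,i), flow(i,f)
round 2: derive flow(c,g) via R1 from flow(c,i), flow(i,g)
round 2: derive flow(c,h) via R1 from flow(c,i), flow(i,h)
round 2: derive flow(d,f) via R1 from flow(d,i), flow(i,f)
round 2: derive flow(d,g) via R1 from flow(d,b), flow(b,g)
round 2: derive flow(f,b) via R1 from flow(f,i), flow(i,b)
round 2: derive flow(f,d) via R1 from flow(f,i), flow(i,d)
round 2: derive flow(f,f) via R1 from flow(f,i), flow(i,f)
round 2: derive flow(f,g) via R1 from flow(f,i), flow(i,g)
round 2: derive flow(f,h) via R1 from flow(f,i), flow(i,h)
round 2: derive flow(g,a) via R1 from flow(g,b), flow(b,a)
round 2: derive flow(g,f) via R1 from flow(g,i), flow(i,f)
round 2: derive flow(g,g) via R1 from flow(g,b), flow(b,g)
round 2: derive flow(h,a) via R1 from flow(h,b), flow(b,a)
round 2: derive flow(h,f) via R1 from flow(h,i), flow(i,f)
round 2: derive flow(h,h) via R1 from flow(h,b), flow(b,h)
round 2: derive flow(i,a) via R1 from flow(i,b), flow(b,a)
round 3: derive flow(a,a) via R1 from flow(a,b), flow(b,a)
round 3: derive flow(c,a) via R1 from flow(c,b), flow(b,a)
round 3: derive flow(f,a) via R1 from flow(f,b), flow(b,a)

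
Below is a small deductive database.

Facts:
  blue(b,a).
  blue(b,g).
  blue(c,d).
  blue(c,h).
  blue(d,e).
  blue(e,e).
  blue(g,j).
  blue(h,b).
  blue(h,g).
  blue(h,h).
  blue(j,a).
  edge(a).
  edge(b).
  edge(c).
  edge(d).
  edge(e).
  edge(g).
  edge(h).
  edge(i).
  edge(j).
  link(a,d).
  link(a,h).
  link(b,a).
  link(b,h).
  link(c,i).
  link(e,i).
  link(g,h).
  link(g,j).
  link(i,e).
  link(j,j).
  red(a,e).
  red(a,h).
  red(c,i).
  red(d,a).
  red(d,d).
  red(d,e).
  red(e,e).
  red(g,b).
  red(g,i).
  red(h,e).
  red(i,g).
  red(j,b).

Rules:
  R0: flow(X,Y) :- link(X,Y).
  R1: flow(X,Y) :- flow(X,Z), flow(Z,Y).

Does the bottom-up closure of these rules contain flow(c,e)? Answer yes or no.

yes

round 1: derive flow(a,d) via R0 from link(a,d)
round 1: derive flow(a,h) via R0 from link(a,h)
round 1: derive flow(b,a) via R0 from link(b,a)
round 1: derive flow(b,h) via R0 from link(b,h)
round 1: derive flow(c,i) via R0 from link(c,i)
round 1: derive flow(e,i) via R0 from link(e,i)
round 1: derive flow(g,h) via R0 from link(g,h)
round 1: derive flow(g,j) via R0 from link(g,j)
round 1: derive flow(i,e) via R0 from link(i,e)
round 1: derive flow(j,j) via R0 from link(j,j)
round 2: derive flow(b,d) via R1 from flow(b,a), flow(a,d)
round 2: derive flow(c,e) via R1 from flow(c,i), flow(i,e)
round 2: derive flow(e,e) via R1 from flow(e,i), flow(i,e)
round 2: derive flow(i,i) via R1 from flow(i,e), flow(e,i)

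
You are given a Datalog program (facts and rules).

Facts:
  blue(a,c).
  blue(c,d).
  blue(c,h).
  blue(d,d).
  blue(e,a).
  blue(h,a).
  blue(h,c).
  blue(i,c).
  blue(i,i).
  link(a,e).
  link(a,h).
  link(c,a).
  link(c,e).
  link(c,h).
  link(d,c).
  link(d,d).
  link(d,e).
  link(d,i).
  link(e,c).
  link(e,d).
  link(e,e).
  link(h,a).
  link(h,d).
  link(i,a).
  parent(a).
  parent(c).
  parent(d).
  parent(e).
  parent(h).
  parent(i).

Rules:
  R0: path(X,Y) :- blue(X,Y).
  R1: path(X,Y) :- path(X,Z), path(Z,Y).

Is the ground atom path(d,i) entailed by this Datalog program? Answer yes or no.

round 1: derive path(a,c) via R0 from blue(a,c)
round 1: derive path(c,d) via R0 from blue(c,d)
round 1: derive path(c,h) via R0 from blue(c,h)
round 1: derive path(d,d) via R0 from blue(d,d)
round 1: derive path(e,a) via R0 from blue(e,a)
round 1: derive path(h,a) via R0 from blue(h,a)
round 1: derive path(h,c) via R0 from blue(h,c)
round 1: derive path(i,c) via R0 from blue(i,c)
round 1: derive path(i,i) via R0 from blue(i,i)
round 2: derive path(a,d) via R1 from path(a,c), path(c,d)
round 2: derive path(a,h) via R1 from path(a,c), path(c,h)
round 2: derive path(c,a) via R1 from path(c,h), path(h,a)
round 2: derive path(c,c) via R1 from path(c,h), path(h,c)
round 2: derive path(e,c) via R1 from path(e,a), path(a,c)
round 2: derive path(h,d) via R1 from path(h,c), path(c,d)
round 2: derive path(h,h) via R1 from path(h,c), path(c,h)
round 2: derive path(i,d) via R1 from path(i,c), path(c,d)
round 2: derive path(i,h) via R1 from path(i,c), path(c,h)
round 3: derive path(a,a) via R1 from path(a,c), path(c,a)
round 3: derive path(e,d) via R1 from path(e,a), path(a,d)
round 3: derive path(e,h) via R1 from path(e,a), path(a,h)
round 3: derive path(i,a) via R1 from path(i,c), path(c,a)

no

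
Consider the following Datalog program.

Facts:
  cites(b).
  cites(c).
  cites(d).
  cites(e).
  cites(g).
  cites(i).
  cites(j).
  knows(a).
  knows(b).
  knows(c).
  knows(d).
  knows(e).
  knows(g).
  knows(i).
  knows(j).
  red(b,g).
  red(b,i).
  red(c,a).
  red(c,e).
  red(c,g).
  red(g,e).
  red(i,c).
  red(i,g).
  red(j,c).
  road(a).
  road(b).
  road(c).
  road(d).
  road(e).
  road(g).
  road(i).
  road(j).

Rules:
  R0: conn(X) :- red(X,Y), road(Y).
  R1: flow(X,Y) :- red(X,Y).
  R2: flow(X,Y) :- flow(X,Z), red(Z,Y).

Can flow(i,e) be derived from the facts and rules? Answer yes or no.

yes

round 1: derive flow(b,g) via R1 from red(b,g)
round 1: derive flow(b,i) via R1 from red(b,i)
round 1: derive flow(c,a) via R1 from red(c,a)
round 1: derive flow(c,e) via R1 from red(c,e)
round 1: derive flow(c,g) via R1 from red(c,g)
round 1: derive flow(g,e) via R1 from red(g,e)
round 1: derive flow(i,c) via R1 from red(i,c)
round 1: derive flow(i,g) via R1 from red(i,g)
round 1: derive flow(j,c) via R1 from red(j,c)
round 2: derive flow(b,c) via R2 from flow(b,i), red(i,c)
round 2: derive flow(b,e) via R2 from flow(b,g), red(g,e)
round 2: derive flow(i,a) via R2 from flow(i,c), red(c,a)
round 2: derive flow(i,e) via R2 from flow(i,c), red(c,e)
round 2: derive flow(j,a) via R2 from flow(j,c), red(c,a)
round 2: derive flow(j,e) via R2 from flow(j,c), red(c,e)
round 2: derive flow(j,g) via R2 from flow(j,c), red(c,g)
round 3: derive flow(b,a) via R2 from flow(b,c), red(c,a)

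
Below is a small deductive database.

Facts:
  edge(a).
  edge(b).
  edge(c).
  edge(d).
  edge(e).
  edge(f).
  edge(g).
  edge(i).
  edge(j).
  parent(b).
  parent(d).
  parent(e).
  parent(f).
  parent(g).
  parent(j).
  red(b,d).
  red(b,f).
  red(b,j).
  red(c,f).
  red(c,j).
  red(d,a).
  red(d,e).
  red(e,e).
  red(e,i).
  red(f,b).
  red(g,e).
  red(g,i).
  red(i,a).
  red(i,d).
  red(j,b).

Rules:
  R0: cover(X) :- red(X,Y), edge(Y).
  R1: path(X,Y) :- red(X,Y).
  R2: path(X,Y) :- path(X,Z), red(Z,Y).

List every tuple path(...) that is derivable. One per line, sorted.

path(b,a)
path(b,b)
path(b,d)
path(b,e)
path(b,f)
path(b,i)
path(b,j)
path(c,a)
path(c,b)
path(c,d)
path(c,e)
path(c,f)
path(c,i)
path(c,j)
path(d,a)
path(d,d)
path(d,e)
path(d,i)
path(e,a)
path(e,d)
path(e,e)
path(e,i)
path(f,a)
path(f,b)
path(f,d)
path(f,e)
path(f,f)
path(f,i)
path(f,j)
path(g,a)
path(g,d)
path(g,e)
path(g,i)
path(i,a)
path(i,d)
path(i,e)
path(i,i)
path(j,a)
path(j,b)
path(j,d)
path(j,e)
path(j,f)
path(j,i)
path(j,j)

round 1: derive path(b,d) via R1 from red(b,d)
round 1: derive path(b,f) via R1 from red(b,f)
round 1: derive path(b,j) via R1 from red(b,j)
round 1: derive path(c,f) via R1 from red(c,f)
round 1: derive path(c,j) via R1 from red(c,j)
round 1: derive path(d,a) via R1 from red(d,a)
round 1: derive path(d,e) via R1 from red(d,e)
round 1: derive path(e,e) via R1 from red(e,e)
round 1: derive path(e,i) via R1 from red(e,i)
round 1: derive path(f,b) via R1 from red(f,b)
round 1: derive path(g,e) via R1 from red(g,e)
round 1: derive path(g,i) via R1 from red(g,i)
round 1: derive path(i,a) via R1 from red(i,a)
round 1: derive path(i,d) via R1 from red(i,d)
round 1: derive path(j,b) via R1 from red(j,b)
round 2: derive path(b,a) via R2 from path(b,d), red(d,a)
round 2: derive path(b,b) via R2 from path(b,f), red(f,b)
round 2: derive path(b,e) via R2 from path(b,d), red(d,e)
round 2: derive path(c,b) via R2 from path(c,f), red(f,b)
round 2: derive path(d,i) via R2 from path(d,e), red(e,i)
round 2: derive path(e,a) via R2 from path(e,i), red(i,a)
round 2: derive path(e,d) via R2 from path(e,i), red(i,d)
round 2: derive path(f,d) via R2 from path(f,b), red(b,d)
round 2: derive path(f,f) via R2 from path(f,b), red(b,f)
round 2: derive path(f,j) via R2 from path(f,b), red(b,j)
round 2: derive path(g,a) via R2 from path(g,i), red(i,a)
round 2: derive path(g,d) via R2 from path(g,i), red(i,d)
round 2: derive path(i,e) via R2 from path(i,d), red(d,e)
round 2: derive path(j,d) via R2 from path(j,b), red(b,d)
round 2: derive path(j,f) via R2 from path(j,b), red(b,f)
round 2: derive path(j,j) via R2 from path(j,b), red(b,j)
round 3: derive path(b,i) via R2 from path(b,e), red(e,i)
round 3: derive path(c,d) via R2 from path(c,b), red(b,d)
round 3: derive path(d,d) via R2 from path(d,i), red(i,d)
round 3: derive path(f,a) via R2 from path(f,d), red(d,a)
round 3: derive path(f,e) via R2 from path(f,d), red(d,e)
round 3: derive path(i,i) via R2 from path(i,e), red(e,i)
round 3: derive path(j,a) via R2 from path(j,d), red(d,a)
round 3: derive path(j,e) via R2 from path(j,d), red(d,e)
round 4: derive path(c,a) via R2 from path(c,d), red(d,a)
round 4: derive path(c,e) via R2 from path(c,d), red(d,e)
round 4: derive path(f,i) via R2 from path(f,e), red(e,i)
round 4: derive path(j,i) via R2 from path(j,e), red(e,i)
round 5: derive path(c,i) via R2 from path(c,e), red(e,i)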